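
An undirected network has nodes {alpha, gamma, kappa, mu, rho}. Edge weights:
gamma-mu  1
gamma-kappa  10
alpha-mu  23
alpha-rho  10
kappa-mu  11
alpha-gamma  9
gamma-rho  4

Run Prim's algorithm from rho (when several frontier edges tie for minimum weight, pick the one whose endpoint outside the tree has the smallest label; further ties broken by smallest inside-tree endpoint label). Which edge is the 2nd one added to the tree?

gamma-mu

Grow the tree from rho using Prim:
Step 1: frontier [gamma-rho 4, alpha-rho 10] → take gamma-rho (4); add gamma.
Step 2: frontier [gamma-mu 1, alpha-gamma 9, gamma-kappa 10, alpha-rho 10] → take gamma-mu (1); add mu.
Step 3: frontier [alpha-gamma 9, gamma-kappa 10, kappa-mu 11, alpha-mu 23, alpha-rho 10] → take alpha-gamma (9); add alpha.
Step 4: frontier [gamma-kappa 10, kappa-mu 11] → take gamma-kappa (10); add kappa.
The 2nd edge added is gamma-mu.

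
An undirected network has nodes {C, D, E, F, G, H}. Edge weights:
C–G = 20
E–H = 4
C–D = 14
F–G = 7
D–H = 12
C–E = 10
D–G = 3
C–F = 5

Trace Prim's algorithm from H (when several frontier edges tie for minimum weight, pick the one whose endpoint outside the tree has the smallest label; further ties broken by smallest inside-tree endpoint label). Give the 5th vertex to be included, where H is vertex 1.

Prim's algorithm from H:
Step 1: frontier [E–H 4, D–H 12] → take E–H (4); add E.
Step 2: frontier [C–E 10, D–H 12] → take C–E (10); add C.
Step 3: frontier [C–F 5, C–D 14, C–G 20, D–H 12] → take C–F (5); add F.
Step 4: frontier [C–D 14, C–G 20, F–G 7, D–H 12] → take F–G (7); add G.
Step 5: frontier [C–D 14, D–G 3, D–H 12] → take D–G (3); add D.
Vertex order: H, E, C, F, G, D. The 5th vertex is G.

G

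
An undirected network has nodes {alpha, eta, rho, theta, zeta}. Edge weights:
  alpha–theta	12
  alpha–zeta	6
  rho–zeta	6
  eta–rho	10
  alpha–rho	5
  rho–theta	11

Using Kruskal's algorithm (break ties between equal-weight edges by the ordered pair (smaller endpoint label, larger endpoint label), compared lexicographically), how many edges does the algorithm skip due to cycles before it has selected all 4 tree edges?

Kruskal: consider edges lightest-first.
alpha–rho (5): add. Components now {zeta} {alpha,rho} {theta} {eta}
alpha–zeta (6): add. Components now {alpha,rho,zeta} {theta} {eta}
rho–zeta (6): skip — zeta and rho already connected.
eta–rho (10): add. Components now {alpha,eta,rho,zeta} {theta}
rho–theta (11): add. Components now {alpha,eta,rho,theta,zeta}
Edges rejected before the tree was complete: 1.

1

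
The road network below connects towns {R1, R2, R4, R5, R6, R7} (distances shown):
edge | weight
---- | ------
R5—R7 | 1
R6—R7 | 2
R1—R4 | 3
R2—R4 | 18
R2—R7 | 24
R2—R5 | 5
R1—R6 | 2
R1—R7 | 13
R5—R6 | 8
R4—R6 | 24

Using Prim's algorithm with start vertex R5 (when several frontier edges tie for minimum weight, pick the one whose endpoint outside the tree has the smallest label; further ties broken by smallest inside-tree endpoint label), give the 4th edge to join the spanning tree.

Grow the tree from R5 using Prim:
Step 1: cheapest edge leaving the tree is R5—R7 (1); add R7.
Step 2: cheapest edge leaving the tree is R6—R7 (2); add R6.
Step 3: cheapest edge leaving the tree is R1—R6 (2); add R1.
Step 4: cheapest edge leaving the tree is R1—R4 (3); add R4.
Step 5: cheapest edge leaving the tree is R2—R5 (5); add R2.
The 4th edge added is R1—R4.

R1-R4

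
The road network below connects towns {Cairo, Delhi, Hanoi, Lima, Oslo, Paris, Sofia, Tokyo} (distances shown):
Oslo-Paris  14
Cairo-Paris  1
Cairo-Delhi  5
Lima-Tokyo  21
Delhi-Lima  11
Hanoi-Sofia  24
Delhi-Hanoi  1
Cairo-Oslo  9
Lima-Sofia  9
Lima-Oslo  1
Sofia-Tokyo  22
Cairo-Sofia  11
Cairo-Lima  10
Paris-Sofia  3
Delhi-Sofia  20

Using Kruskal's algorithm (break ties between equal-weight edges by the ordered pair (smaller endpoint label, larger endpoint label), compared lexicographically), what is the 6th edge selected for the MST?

Cairo-Oslo

Kruskal's algorithm — process edges by increasing weight (ties by edge label):
Cairo-Paris (1): add — endpoints in different components.
Delhi-Hanoi (1): add — endpoints in different components.
Lima-Oslo (1): add — endpoints in different components.
Paris-Sofia (3): add — endpoints in different components.
Cairo-Delhi (5): add — endpoints in different components.
Cairo-Oslo (9): add — endpoints in different components.
Lima-Sofia (9): skip — Lima and Sofia already connected.
Cairo-Lima (10): skip — Cairo and Lima already connected.
Cairo-Sofia (11): skip — Cairo and Sofia already connected.
Delhi-Lima (11): skip — Lima and Delhi already connected.
Oslo-Paris (14): skip — Oslo and Paris already connected.
Delhi-Sofia (20): skip — Sofia and Delhi already connected.
Lima-Tokyo (21): add — endpoints in different components.
The 6th edge added is Cairo-Oslo.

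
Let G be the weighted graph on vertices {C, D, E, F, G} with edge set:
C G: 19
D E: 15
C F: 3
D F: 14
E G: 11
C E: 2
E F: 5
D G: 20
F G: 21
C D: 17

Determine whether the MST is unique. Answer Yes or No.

Yes

Sort edges by weight, then run Kruskal:
C E (2): add. Components now {C,E} {D} {F} {G}
C F (3): add. Components now {C,E,F} {D} {G}
E F (5): skip — E and F already connected.
E G (11): add. Components now {C,E,F,G} {D}
D F (14): add. Components now {C,D,E,F,G}
Every non-tree edge has weight strictly greater than the heaviest edge on the tree path between its endpoints, so the MST is unique.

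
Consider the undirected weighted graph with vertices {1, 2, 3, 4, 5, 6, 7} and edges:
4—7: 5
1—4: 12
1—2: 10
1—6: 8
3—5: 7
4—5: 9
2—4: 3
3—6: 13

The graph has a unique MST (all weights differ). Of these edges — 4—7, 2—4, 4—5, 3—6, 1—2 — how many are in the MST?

4

Kruskal: consider edges lightest-first.
2—4 (3): add — endpoints in different components.
4—7 (5): add — endpoints in different components.
3—5 (7): add — endpoints in different components.
1—6 (8): add — endpoints in different components.
4—5 (9): add — endpoints in different components.
1—2 (10): add — endpoints in different components.
MST edge set: {2—4, 4—7, 3—5, 1—6, 4—5, 1—2}.
Of the listed edges, {4—7, 2—4, 4—5, 1—2} are in the MST → 4.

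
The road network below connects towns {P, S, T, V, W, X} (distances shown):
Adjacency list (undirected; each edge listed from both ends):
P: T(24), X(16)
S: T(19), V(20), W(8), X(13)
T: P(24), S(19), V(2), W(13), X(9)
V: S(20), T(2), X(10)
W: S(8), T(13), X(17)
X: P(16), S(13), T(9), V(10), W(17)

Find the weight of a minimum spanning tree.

48

Kruskal: consider edges lightest-first.
T—V (2): add. Components now {T,V} {S} {P} {X} {W}
S—W (8): add. Components now {T,V} {S,W} {P} {X}
T—X (9): add. Components now {T,V,X} {S,W} {P}
V—X (10): skip — V and X already connected.
S—X (13): add. Components now {S,T,V,W,X} {P}
T—W (13): skip — T and W already connected.
P—X (16): add. Components now {P,S,T,V,W,X}
MST edges: T—V, S—W, T—X, S—X, P—X; total weight 2+8+9+13+16 = 48.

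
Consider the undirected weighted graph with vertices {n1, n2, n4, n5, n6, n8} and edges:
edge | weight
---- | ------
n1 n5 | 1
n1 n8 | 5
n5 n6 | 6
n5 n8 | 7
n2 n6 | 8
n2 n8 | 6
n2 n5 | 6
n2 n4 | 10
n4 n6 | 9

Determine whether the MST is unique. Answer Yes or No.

Kruskal's algorithm — process edges by increasing weight (ties by edge label):
n1 n5 (1): add. Components now {n4} {n1,n5} {n8} {n2} {n6}
n1 n8 (5): add. Components now {n4} {n1,n5,n8} {n2} {n6}
n2 n5 (6): add. Components now {n4} {n1,n2,n5,n8} {n6}
n2 n8 (6): skip — n8 and n2 already connected.
n5 n6 (6): add. Components now {n4} {n1,n2,n5,n6,n8}
n5 n8 (7): skip — n8 and n5 already connected.
n2 n6 (8): skip — n2 and n6 already connected.
n4 n6 (9): add. Components now {n1,n2,n4,n5,n6,n8}
Non-tree edge n2 n8 has weight 6, equal to the heaviest edge on its tree cycle — swapping gives another MST of the same weight. Not unique.

No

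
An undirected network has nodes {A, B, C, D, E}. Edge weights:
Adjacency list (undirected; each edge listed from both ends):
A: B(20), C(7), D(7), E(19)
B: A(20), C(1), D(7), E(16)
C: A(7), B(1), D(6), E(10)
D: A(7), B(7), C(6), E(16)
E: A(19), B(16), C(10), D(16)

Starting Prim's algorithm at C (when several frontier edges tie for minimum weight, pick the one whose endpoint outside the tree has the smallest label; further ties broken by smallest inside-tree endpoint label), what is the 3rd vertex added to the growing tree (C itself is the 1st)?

Grow the tree from C using Prim:
Step 1: cheapest edge leaving the tree is B–C (1); add B.
Step 2: cheapest edge leaving the tree is C–D (6); add D.
Step 3: cheapest edge leaving the tree is A–C (7); add A.
Step 4: cheapest edge leaving the tree is C–E (10); add E.
Vertex order: C, B, D, A, E. The 3rd vertex is D.

D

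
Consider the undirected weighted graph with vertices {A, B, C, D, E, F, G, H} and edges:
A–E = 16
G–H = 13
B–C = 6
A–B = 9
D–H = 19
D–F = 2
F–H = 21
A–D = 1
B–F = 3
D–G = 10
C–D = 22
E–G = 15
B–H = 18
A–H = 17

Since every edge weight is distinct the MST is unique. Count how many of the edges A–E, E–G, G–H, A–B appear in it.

2

Kruskal: consider edges lightest-first.
A–D (1): add — endpoints in different components.
D–F (2): add — endpoints in different components.
B–F (3): add — endpoints in different components.
B–C (6): add — endpoints in different components.
A–B (9): skip — A and B already connected.
D–G (10): add — endpoints in different components.
G–H (13): add — endpoints in different components.
E–G (15): add — endpoints in different components.
MST edge set: {A–D, D–F, B–F, B–C, D–G, G–H, E–G}.
Of the listed edges, {E–G, G–H} are in the MST → 2.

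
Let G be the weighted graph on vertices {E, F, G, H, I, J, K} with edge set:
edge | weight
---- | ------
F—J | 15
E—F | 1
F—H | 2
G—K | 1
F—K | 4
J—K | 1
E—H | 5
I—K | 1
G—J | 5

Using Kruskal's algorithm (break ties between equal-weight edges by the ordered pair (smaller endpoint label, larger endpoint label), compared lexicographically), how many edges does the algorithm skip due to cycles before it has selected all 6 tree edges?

0

Sort edges by weight, then run Kruskal:
E—F (1): add. Components now {E,F} {G} {H} {I} {J} {K}
G—K (1): add. Components now {E,F} {G,K} {H} {I} {J}
I—K (1): add. Components now {E,F} {G,I,K} {H} {J}
J—K (1): add. Components now {E,F} {G,I,J,K} {H}
F—H (2): add. Components now {E,F,H} {G,I,J,K}
F—K (4): add. Components now {E,F,G,H,I,J,K}
Edges rejected before the tree was complete: 0.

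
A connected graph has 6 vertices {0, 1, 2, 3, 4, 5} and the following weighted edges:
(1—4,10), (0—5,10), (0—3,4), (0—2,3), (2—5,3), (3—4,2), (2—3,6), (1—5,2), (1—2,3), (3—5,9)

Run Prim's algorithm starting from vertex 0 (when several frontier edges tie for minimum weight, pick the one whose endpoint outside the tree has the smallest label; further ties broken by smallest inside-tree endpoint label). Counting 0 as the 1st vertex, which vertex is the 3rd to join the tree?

Grow the tree from 0 using Prim:
Step 1: cheapest edge leaving the tree is 0—2 (3); add 2.
Step 2: cheapest edge leaving the tree is 1—2 (3); add 1.
Step 3: cheapest edge leaving the tree is 1—5 (2); add 5.
Step 4: cheapest edge leaving the tree is 0—3 (4); add 3.
Step 5: cheapest edge leaving the tree is 3—4 (2); add 4.
Vertex order: 0, 2, 1, 5, 3, 4. The 3rd vertex is 1.

1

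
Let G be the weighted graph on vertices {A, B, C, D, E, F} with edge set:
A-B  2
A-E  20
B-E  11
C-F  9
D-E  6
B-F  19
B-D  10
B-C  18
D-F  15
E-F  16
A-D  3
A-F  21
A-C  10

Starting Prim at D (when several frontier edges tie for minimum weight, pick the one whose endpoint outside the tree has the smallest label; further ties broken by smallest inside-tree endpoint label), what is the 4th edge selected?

Prim's algorithm from D:
Step 1: frontier [A-D 3, D-E 6, B-D 10, D-F 15] → take A-D (3); add A.
Step 2: frontier [A-B 2, A-C 10, A-E 20, A-F 21, D-E 6, B-D 10, D-F 15] → take A-B (2); add B.
Step 3: frontier [A-C 10, A-E 20, A-F 21, B-E 11, B-C 18, B-F 19, D-E 6, D-F 15] → take D-E (6); add E.
Step 4: frontier [A-C 10, A-F 21, B-C 18, B-F 19, D-F 15, E-F 16] → take A-C (10); add C.
Step 5: frontier [A-F 21, B-F 19, C-F 9, D-F 15, E-F 16] → take C-F (9); add F.
The 4th edge added is A-C.

A-C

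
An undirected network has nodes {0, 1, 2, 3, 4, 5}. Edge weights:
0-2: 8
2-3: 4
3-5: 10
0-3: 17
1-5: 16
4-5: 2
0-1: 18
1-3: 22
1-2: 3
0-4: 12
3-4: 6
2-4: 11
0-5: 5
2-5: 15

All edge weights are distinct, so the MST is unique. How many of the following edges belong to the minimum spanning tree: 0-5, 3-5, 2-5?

1

Sort edges by weight, then run Kruskal:
4-5 (2): add. Components now {0} {1} {2} {3} {4,5}
1-2 (3): add. Components now {0} {1,2} {3} {4,5}
2-3 (4): add. Components now {0} {1,2,3} {4,5}
0-5 (5): add. Components now {0,4,5} {1,2,3}
3-4 (6): add. Components now {0,1,2,3,4,5}
MST edge set: {4-5, 1-2, 2-3, 0-5, 3-4}.
Of the listed edges, {0-5} are in the MST → 1.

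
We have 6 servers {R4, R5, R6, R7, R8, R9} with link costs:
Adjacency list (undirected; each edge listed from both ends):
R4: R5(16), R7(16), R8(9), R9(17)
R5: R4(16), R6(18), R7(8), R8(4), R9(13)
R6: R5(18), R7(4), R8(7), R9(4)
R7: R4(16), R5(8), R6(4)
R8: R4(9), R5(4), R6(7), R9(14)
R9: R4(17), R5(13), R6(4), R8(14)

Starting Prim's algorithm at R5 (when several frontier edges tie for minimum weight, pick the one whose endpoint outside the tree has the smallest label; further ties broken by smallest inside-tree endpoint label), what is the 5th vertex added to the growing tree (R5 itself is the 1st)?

R9

Prim, starting at R5.
Step 1: cheapest edge leaving the tree is R5 R8 (4); add R8.
Step 2: cheapest edge leaving the tree is R6 R8 (7); add R6.
Step 3: cheapest edge leaving the tree is R6 R7 (4); add R7.
Step 4: cheapest edge leaving the tree is R6 R9 (4); add R9.
Step 5: cheapest edge leaving the tree is R4 R8 (9); add R4.
Vertex order: R5, R8, R6, R7, R9, R4. The 5th vertex is R9.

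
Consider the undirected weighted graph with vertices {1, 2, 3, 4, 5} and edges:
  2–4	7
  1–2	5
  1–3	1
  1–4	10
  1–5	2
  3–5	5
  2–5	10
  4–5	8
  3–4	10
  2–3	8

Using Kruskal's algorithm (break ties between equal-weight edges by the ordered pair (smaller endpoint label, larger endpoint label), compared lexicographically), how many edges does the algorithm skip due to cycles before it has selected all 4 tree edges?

Sort edges by weight, then run Kruskal:
1–3 (1): add — endpoints in different components.
1–5 (2): add — endpoints in different components.
1–2 (5): add — endpoints in different components.
3–5 (5): skip — 3 and 5 already connected.
2–4 (7): add — endpoints in different components.
Edges rejected before the tree was complete: 1.

1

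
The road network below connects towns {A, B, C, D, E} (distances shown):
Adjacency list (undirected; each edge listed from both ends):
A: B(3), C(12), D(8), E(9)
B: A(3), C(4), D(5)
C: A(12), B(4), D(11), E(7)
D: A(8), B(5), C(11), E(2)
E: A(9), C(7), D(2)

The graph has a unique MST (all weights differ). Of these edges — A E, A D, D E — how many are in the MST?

1

Sort edges by weight, then run Kruskal:
D E (2): add. Components now {A} {B} {C} {D,E}
A B (3): add. Components now {A,B} {C} {D,E}
B C (4): add. Components now {A,B,C} {D,E}
B D (5): add. Components now {A,B,C,D,E}
MST edge set: {D E, A B, B C, B D}.
Of the listed edges, {D E} are in the MST → 1.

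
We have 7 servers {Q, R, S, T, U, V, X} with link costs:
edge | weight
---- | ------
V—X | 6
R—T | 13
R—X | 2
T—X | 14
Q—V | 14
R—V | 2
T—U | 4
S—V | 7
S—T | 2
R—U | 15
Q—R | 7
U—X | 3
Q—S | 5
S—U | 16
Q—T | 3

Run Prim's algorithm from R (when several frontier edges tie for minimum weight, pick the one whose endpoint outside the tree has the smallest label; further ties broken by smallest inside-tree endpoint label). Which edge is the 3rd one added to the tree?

Prim's algorithm from R:
Step 1: cheapest edge leaving the tree is R—V (2); add V.
Step 2: cheapest edge leaving the tree is R—X (2); add X.
Step 3: cheapest edge leaving the tree is U—X (3); add U.
Step 4: cheapest edge leaving the tree is T—U (4); add T.
Step 5: cheapest edge leaving the tree is S—T (2); add S.
Step 6: cheapest edge leaving the tree is Q—T (3); add Q.
The 3rd edge added is U—X.

U-X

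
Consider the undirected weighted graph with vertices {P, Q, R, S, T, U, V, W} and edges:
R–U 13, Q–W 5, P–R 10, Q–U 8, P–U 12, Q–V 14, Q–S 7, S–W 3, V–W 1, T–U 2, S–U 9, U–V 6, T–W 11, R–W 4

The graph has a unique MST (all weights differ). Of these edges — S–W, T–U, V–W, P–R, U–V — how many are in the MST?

Sort edges by weight, then run Kruskal:
V–W (1): add — endpoints in different components.
T–U (2): add — endpoints in different components.
S–W (3): add — endpoints in different components.
R–W (4): add — endpoints in different components.
Q–W (5): add — endpoints in different components.
U–V (6): add — endpoints in different components.
Q–S (7): skip — Q and S already connected.
Q–U (8): skip — Q and U already connected.
S–U (9): skip — U and S already connected.
P–R (10): add — endpoints in different components.
MST edge set: {V–W, T–U, S–W, R–W, Q–W, U–V, P–R}.
Of the listed edges, {S–W, T–U, V–W, P–R, U–V} are in the MST → 5.

5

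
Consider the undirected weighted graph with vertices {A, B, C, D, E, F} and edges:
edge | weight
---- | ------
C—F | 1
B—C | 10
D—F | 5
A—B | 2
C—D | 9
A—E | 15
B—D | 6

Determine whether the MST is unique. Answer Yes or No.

Yes

Kruskal: consider edges lightest-first.
C—F (1): add. Components now {A} {B} {C,F} {D} {E}
A—B (2): add. Components now {A,B} {C,F} {D} {E}
D—F (5): add. Components now {A,B} {C,D,F} {E}
B—D (6): add. Components now {A,B,C,D,F} {E}
C—D (9): skip — C and D already connected.
B—C (10): skip — B and C already connected.
A—E (15): add. Components now {A,B,C,D,E,F}
Every non-tree edge has weight strictly greater than the heaviest edge on the tree path between its endpoints, so the MST is unique.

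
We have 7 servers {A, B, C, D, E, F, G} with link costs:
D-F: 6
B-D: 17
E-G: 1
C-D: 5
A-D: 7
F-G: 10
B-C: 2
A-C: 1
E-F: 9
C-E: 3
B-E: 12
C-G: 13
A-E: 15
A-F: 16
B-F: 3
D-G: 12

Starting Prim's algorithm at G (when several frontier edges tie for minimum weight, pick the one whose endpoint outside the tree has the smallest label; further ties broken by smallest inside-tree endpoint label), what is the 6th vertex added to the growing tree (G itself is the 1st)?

Prim's algorithm from G:
Step 1: cheapest edge leaving the tree is E-G (1); add E.
Step 2: cheapest edge leaving the tree is C-E (3); add C.
Step 3: cheapest edge leaving the tree is A-C (1); add A.
Step 4: cheapest edge leaving the tree is B-C (2); add B.
Step 5: cheapest edge leaving the tree is B-F (3); add F.
Step 6: cheapest edge leaving the tree is C-D (5); add D.
Vertex order: G, E, C, A, B, F, D. The 6th vertex is F.

F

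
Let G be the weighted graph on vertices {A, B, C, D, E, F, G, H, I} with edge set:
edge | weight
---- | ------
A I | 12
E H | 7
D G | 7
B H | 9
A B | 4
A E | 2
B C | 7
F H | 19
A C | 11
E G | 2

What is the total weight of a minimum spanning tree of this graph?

Prim's algorithm from D:
Step 1: frontier [D G 7] → take D G (7); add G.
Step 2: frontier [E G 2] → take E G (2); add E.
Step 3: frontier [A E 2, E H 7] → take A E (2); add A.
Step 4: frontier [A B 4, A C 11, A I 12, E H 7] → take A B (4); add B.
Step 5: frontier [A C 11, A I 12, B C 7, B H 9, E H 7] → take B C (7); add C.
Step 6: frontier [A I 12, B H 9, E H 7] → take E H (7); add H.
Step 7: frontier [A I 12, F H 19] → take A I (12); add I.
Step 8: frontier [F H 19] → take F H (19); add F.
MST edges: D G, E G, A E, A B, B C, E H, A I, F H; total weight 7+2+2+4+7+7+12+19 = 60.

60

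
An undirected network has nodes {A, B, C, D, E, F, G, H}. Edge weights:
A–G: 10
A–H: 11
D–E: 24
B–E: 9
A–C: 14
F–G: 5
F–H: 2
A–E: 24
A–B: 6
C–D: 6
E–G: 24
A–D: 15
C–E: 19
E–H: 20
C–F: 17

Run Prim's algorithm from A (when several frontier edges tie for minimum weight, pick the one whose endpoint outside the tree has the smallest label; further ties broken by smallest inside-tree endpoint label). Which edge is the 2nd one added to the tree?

Prim, starting at A.
Step 1: cheapest edge leaving the tree is A–B (6); add B.
Step 2: cheapest edge leaving the tree is B–E (9); add E.
Step 3: cheapest edge leaving the tree is A–G (10); add G.
Step 4: cheapest edge leaving the tree is F–G (5); add F.
Step 5: cheapest edge leaving the tree is F–H (2); add H.
Step 6: cheapest edge leaving the tree is A–C (14); add C.
Step 7: cheapest edge leaving the tree is C–D (6); add D.
The 2nd edge added is B–E.

B-E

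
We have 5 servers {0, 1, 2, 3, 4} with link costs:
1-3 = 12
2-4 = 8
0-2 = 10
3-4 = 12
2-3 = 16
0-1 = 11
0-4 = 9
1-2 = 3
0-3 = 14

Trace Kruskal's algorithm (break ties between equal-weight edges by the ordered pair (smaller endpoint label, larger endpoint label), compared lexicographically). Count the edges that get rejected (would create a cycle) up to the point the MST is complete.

Kruskal's algorithm — process edges by increasing weight (ties by edge label):
1-2 (3): add. Components now {0} {1,2} {3} {4}
2-4 (8): add. Components now {0} {1,2,4} {3}
0-4 (9): add. Components now {0,1,2,4} {3}
0-2 (10): skip — 0 and 2 already connected.
0-1 (11): skip — 0 and 1 already connected.
1-3 (12): add. Components now {0,1,2,3,4}
Edges rejected before the tree was complete: 2.

2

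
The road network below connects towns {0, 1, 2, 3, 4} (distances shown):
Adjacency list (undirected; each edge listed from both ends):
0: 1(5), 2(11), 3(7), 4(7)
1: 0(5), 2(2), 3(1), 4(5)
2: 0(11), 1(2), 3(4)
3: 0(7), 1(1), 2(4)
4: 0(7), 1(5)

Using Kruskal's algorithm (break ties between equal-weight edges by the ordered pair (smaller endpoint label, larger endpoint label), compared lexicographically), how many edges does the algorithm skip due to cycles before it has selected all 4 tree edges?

Sort edges by weight, then run Kruskal:
1 3 (1): add. Components now {0} {1,3} {2} {4}
1 2 (2): add. Components now {0} {1,2,3} {4}
2 3 (4): skip — 2 and 3 already connected.
0 1 (5): add. Components now {0,1,2,3} {4}
1 4 (5): add. Components now {0,1,2,3,4}
Edges rejected before the tree was complete: 1.

1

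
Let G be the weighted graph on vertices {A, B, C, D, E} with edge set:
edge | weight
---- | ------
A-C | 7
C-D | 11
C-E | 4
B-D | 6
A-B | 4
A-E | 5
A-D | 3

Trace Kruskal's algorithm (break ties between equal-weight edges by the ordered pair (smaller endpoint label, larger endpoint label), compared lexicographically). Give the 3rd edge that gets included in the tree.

Sort edges by weight, then run Kruskal:
A-D (3): add — endpoints in different components.
A-B (4): add — endpoints in different components.
C-E (4): add — endpoints in different components.
A-E (5): add — endpoints in different components.
The 3rd edge added is C-E.

C-E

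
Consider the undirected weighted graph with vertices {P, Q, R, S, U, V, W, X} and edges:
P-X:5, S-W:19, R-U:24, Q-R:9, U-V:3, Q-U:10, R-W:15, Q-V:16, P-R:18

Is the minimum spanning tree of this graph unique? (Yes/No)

Sort edges by weight, then run Kruskal:
U-V (3): add — endpoints in different components.
P-X (5): add — endpoints in different components.
Q-R (9): add — endpoints in different components.
Q-U (10): add — endpoints in different components.
R-W (15): add — endpoints in different components.
Q-V (16): skip — V and Q already connected.
P-R (18): add — endpoints in different components.
S-W (19): add — endpoints in different components.
Every non-tree edge has weight strictly greater than the heaviest edge on the tree path between its endpoints, so the MST is unique.

Yes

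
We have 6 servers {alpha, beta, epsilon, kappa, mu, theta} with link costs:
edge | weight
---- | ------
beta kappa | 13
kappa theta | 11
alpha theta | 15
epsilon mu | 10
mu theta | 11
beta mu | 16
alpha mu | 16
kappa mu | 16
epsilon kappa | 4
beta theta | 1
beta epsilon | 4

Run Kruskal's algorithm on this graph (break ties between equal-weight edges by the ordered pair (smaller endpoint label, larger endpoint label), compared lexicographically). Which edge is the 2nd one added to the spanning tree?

Kruskal: consider edges lightest-first.
beta theta (1): add — endpoints in different components.
beta epsilon (4): add — endpoints in different components.
epsilon kappa (4): add — endpoints in different components.
epsilon mu (10): add — endpoints in different components.
kappa theta (11): skip — theta and kappa already connected.
mu theta (11): skip — theta and mu already connected.
beta kappa (13): skip — kappa and beta already connected.
alpha theta (15): add — endpoints in different components.
The 2nd edge added is beta epsilon.

beta-epsilon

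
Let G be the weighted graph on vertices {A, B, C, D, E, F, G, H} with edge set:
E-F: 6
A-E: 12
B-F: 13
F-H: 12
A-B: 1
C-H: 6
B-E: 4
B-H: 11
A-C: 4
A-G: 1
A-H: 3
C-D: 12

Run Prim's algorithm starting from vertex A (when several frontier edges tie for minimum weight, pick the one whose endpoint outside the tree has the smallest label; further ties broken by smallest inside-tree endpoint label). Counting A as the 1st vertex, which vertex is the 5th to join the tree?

Prim, starting at A.
Step 1: frontier [A-B 1, A-G 1, A-H 3, A-C 4, A-E 12] → take A-B (1); add B.
Step 2: frontier [A-G 1, A-H 3, A-C 4, A-E 12, B-E 4, B-H 11, B-F 13] → take A-G (1); add G.
Step 3: frontier [A-H 3, A-C 4, A-E 12, B-E 4, B-H 11, B-F 13] → take A-H (3); add H.
Step 4: frontier [A-C 4, A-E 12, B-E 4, B-F 13, C-H 6, F-H 12] → take A-C (4); add C.
Step 5: frontier [A-E 12, B-E 4, B-F 13, C-D 12, F-H 12] → take B-E (4); add E.
Step 6: frontier [B-F 13, C-D 12, E-F 6, F-H 12] → take E-F (6); add F.
Step 7: frontier [C-D 12] → take C-D (12); add D.
Vertex order: A, B, G, H, C, E, F, D. The 5th vertex is C.

C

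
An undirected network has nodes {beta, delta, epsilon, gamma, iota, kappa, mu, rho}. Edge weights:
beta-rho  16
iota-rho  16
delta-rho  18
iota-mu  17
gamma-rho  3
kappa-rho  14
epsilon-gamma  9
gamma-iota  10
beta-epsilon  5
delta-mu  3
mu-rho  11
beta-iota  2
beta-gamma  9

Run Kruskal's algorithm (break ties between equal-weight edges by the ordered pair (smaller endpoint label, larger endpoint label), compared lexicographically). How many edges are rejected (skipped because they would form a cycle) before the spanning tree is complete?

2

Kruskal: consider edges lightest-first.
beta-iota (2): add — endpoints in different components.
delta-mu (3): add — endpoints in different components.
gamma-rho (3): add — endpoints in different components.
beta-epsilon (5): add — endpoints in different components.
beta-gamma (9): add — endpoints in different components.
epsilon-gamma (9): skip — epsilon and gamma already connected.
gamma-iota (10): skip — iota and gamma already connected.
mu-rho (11): add — endpoints in different components.
kappa-rho (14): add — endpoints in different components.
Edges rejected before the tree was complete: 2.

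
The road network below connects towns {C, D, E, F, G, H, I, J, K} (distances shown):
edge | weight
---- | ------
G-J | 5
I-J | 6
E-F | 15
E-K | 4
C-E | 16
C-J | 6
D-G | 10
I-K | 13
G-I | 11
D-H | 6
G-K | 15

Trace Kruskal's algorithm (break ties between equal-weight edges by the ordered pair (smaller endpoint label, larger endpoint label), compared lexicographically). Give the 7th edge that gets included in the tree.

Kruskal's algorithm — process edges by increasing weight (ties by edge label):
E-K (4): add — endpoints in different components.
G-J (5): add — endpoints in different components.
C-J (6): add — endpoints in different components.
D-H (6): add — endpoints in different components.
I-J (6): add — endpoints in different components.
D-G (10): add — endpoints in different components.
G-I (11): skip — G and I already connected.
I-K (13): add — endpoints in different components.
E-F (15): add — endpoints in different components.
The 7th edge added is I-K.

I-K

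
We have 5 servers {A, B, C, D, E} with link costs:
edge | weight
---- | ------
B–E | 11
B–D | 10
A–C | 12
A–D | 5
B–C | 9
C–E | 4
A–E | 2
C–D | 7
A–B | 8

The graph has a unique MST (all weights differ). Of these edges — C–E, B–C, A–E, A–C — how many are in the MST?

Kruskal: consider edges lightest-first.
A–E (2): add. Components now {A,E} {B} {C} {D}
C–E (4): add. Components now {A,C,E} {B} {D}
A–D (5): add. Components now {A,C,D,E} {B}
C–D (7): skip — C and D already connected.
A–B (8): add. Components now {A,B,C,D,E}
MST edge set: {A–E, C–E, A–D, A–B}.
Of the listed edges, {C–E, A–E} are in the MST → 2.

2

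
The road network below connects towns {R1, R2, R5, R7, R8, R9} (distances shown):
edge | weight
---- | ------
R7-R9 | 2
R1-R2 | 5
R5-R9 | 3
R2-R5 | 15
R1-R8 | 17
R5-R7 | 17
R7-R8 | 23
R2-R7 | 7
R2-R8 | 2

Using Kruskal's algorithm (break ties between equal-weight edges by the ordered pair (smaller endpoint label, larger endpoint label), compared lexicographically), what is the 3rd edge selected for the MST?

Kruskal's algorithm — process edges by increasing weight (ties by edge label):
R2-R8 (2): add — endpoints in different components.
R7-R9 (2): add — endpoints in different components.
R5-R9 (3): add — endpoints in different components.
R1-R2 (5): add — endpoints in different components.
R2-R7 (7): add — endpoints in different components.
The 3rd edge added is R5-R9.

R5-R9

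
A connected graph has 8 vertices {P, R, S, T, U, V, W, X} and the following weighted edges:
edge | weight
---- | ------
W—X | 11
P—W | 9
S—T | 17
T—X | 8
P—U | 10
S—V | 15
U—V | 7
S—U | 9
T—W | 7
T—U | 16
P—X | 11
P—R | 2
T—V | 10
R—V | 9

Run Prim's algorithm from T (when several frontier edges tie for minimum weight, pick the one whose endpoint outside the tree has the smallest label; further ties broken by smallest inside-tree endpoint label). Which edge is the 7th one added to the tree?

Grow the tree from T using Prim:
Step 1: frontier [T—W 7, T—X 8, T—V 10, T—U 16, S—T 17] → take T—W (7); add W.
Step 2: frontier [T—X 8, T—V 10, T—U 16, S—T 17, P—W 9, W—X 11] → take T—X (8); add X.
Step 3: frontier [T—V 10, T—U 16, S—T 17, P—W 9, P—X 11] → take P—W (9); add P.
Step 4: frontier [P—R 2, P—U 10, T—V 10, T—U 16, S—T 17] → take P—R (2); add R.
Step 5: frontier [P—U 10, R—V 9, T—V 10, T—U 16, S—T 17] → take R—V (9); add V.
Step 6: frontier [P—U 10, T—U 16, S—T 17, U—V 7, S—V 15] → take U—V (7); add U.
Step 7: frontier [S—T 17, S—U 9, S—V 15] → take S—U (9); add S.
The 7th edge added is S—U.

S-U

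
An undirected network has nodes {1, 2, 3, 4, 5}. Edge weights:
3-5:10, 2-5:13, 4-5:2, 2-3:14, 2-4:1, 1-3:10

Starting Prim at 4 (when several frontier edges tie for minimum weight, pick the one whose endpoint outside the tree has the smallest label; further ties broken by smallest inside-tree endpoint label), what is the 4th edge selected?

Prim, starting at 4.
Step 1: cheapest edge leaving the tree is 2-4 (1); add 2.
Step 2: cheapest edge leaving the tree is 4-5 (2); add 5.
Step 3: cheapest edge leaving the tree is 3-5 (10); add 3.
Step 4: cheapest edge leaving the tree is 1-3 (10); add 1.
The 4th edge added is 1-3.

1-3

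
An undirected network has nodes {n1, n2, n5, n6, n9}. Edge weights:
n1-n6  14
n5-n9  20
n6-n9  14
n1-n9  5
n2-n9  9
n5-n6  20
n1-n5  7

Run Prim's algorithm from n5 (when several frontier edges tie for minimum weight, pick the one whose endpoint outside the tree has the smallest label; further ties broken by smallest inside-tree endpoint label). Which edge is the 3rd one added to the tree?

n2-n9

Prim, starting at n5.
Step 1: frontier [n1-n5 7, n5-n6 20, n5-n9 20] → take n1-n5 (7); add n1.
Step 2: frontier [n1-n9 5, n1-n6 14, n5-n6 20, n5-n9 20] → take n1-n9 (5); add n9.
Step 3: frontier [n1-n6 14, n5-n6 20, n2-n9 9, n6-n9 14] → take n2-n9 (9); add n2.
Step 4: frontier [n1-n6 14, n5-n6 20, n6-n9 14] → take n1-n6 (14); add n6.
The 3rd edge added is n2-n9.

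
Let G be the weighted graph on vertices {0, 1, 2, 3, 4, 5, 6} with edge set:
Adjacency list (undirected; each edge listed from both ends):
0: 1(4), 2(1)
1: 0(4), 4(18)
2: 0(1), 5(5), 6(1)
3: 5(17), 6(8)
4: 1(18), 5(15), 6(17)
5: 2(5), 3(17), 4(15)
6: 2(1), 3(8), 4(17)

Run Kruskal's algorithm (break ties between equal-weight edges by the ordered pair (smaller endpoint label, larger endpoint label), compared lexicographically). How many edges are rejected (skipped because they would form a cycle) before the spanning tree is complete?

Kruskal's algorithm — process edges by increasing weight (ties by edge label):
0 2 (1): add — endpoints in different components.
2 6 (1): add — endpoints in different components.
0 1 (4): add — endpoints in different components.
2 5 (5): add — endpoints in different components.
3 6 (8): add — endpoints in different components.
4 5 (15): add — endpoints in different components.
Edges rejected before the tree was complete: 0.

0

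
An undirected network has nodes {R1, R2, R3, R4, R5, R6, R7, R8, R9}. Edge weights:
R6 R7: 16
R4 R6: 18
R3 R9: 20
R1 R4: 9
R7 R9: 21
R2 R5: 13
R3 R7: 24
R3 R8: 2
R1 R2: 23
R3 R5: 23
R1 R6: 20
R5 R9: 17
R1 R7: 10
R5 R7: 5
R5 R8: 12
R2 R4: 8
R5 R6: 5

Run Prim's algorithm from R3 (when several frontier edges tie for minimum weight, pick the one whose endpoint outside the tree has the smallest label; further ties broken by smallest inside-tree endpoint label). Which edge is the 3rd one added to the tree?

R5-R6

Prim's algorithm from R3:
Step 1: cheapest edge leaving the tree is R3 R8 (2); add R8.
Step 2: cheapest edge leaving the tree is R5 R8 (12); add R5.
Step 3: cheapest edge leaving the tree is R5 R6 (5); add R6.
Step 4: cheapest edge leaving the tree is R5 R7 (5); add R7.
Step 5: cheapest edge leaving the tree is R1 R7 (10); add R1.
Step 6: cheapest edge leaving the tree is R1 R4 (9); add R4.
Step 7: cheapest edge leaving the tree is R2 R4 (8); add R2.
Step 8: cheapest edge leaving the tree is R5 R9 (17); add R9.
The 3rd edge added is R5 R6.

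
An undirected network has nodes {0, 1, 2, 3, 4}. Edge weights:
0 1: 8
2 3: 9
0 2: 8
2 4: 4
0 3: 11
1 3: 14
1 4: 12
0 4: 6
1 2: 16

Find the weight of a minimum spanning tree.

Kruskal: consider edges lightest-first.
2 4 (4): add — endpoints in different components.
0 4 (6): add — endpoints in different components.
0 1 (8): add — endpoints in different components.
0 2 (8): skip — 0 and 2 already connected.
2 3 (9): add — endpoints in different components.
MST edges: 2 4, 0 4, 0 1, 2 3; total weight 4+6+8+9 = 27.

27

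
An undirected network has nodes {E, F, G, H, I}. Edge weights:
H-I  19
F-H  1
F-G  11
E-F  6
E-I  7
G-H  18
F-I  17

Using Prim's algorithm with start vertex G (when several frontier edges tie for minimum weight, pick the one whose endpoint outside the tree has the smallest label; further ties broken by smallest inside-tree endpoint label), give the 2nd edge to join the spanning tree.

Grow the tree from G using Prim:
Step 1: cheapest edge leaving the tree is F-G (11); add F.
Step 2: cheapest edge leaving the tree is F-H (1); add H.
Step 3: cheapest edge leaving the tree is E-F (6); add E.
Step 4: cheapest edge leaving the tree is E-I (7); add I.
The 2nd edge added is F-H.

F-H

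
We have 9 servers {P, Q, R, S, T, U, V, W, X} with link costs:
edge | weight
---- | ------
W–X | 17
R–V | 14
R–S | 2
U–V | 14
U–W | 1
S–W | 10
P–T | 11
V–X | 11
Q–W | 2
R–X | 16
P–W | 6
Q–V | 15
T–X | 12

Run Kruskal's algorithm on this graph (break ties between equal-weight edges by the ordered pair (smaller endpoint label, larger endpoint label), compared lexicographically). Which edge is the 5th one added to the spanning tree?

S-W

Kruskal: consider edges lightest-first.
U–W (1): add — endpoints in different components.
Q–W (2): add — endpoints in different components.
R–S (2): add — endpoints in different components.
P–W (6): add — endpoints in different components.
S–W (10): add — endpoints in different components.
P–T (11): add — endpoints in different components.
V–X (11): add — endpoints in different components.
T–X (12): add — endpoints in different components.
The 5th edge added is S–W.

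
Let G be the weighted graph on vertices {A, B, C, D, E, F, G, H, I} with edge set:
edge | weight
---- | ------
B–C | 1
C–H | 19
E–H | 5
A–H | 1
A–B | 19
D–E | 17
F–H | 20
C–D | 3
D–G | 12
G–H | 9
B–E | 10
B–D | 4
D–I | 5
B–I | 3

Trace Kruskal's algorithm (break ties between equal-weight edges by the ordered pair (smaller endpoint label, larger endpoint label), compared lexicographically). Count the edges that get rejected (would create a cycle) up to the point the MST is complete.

6

Sort edges by weight, then run Kruskal:
A–H (1): add — endpoints in different components.
B–C (1): add — endpoints in different components.
B–I (3): add — endpoints in different components.
C–D (3): add — endpoints in different components.
B–D (4): skip — B and D already connected.
D–I (5): skip — D and I already connected.
E–H (5): add — endpoints in different components.
G–H (9): add — endpoints in different components.
B–E (10): add — endpoints in different components.
D–G (12): skip — D and G already connected.
D–E (17): skip — D and E already connected.
A–B (19): skip — A and B already connected.
C–H (19): skip — C and H already connected.
F–H (20): add — endpoints in different components.
Edges rejected before the tree was complete: 6.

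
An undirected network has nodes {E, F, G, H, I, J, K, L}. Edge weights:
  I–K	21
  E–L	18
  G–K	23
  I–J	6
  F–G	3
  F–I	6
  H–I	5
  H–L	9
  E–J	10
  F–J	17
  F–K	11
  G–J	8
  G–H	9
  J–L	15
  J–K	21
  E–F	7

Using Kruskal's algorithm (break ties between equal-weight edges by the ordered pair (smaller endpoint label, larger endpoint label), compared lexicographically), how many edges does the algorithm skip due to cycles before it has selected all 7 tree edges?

Sort edges by weight, then run Kruskal:
F–G (3): add — endpoints in different components.
H–I (5): add — endpoints in different components.
F–I (6): add — endpoints in different components.
I–J (6): add — endpoints in different components.
E–F (7): add — endpoints in different components.
G–J (8): skip — G and J already connected.
G–H (9): skip — G and H already connected.
H–L (9): add — endpoints in different components.
E–J (10): skip — E and J already connected.
F–K (11): add — endpoints in different components.
Edges rejected before the tree was complete: 3.

3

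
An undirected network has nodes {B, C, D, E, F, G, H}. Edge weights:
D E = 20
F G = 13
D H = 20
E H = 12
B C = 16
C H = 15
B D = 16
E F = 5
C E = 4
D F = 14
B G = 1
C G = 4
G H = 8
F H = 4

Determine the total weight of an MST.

32

Prim, starting at D.
Step 1: frontier [D F 14, B D 16, D E 20, D H 20] → take D F (14); add F.
Step 2: frontier [B D 16, D E 20, D H 20, F H 4, E F 5, F G 13] → take F H (4); add H.
Step 3: frontier [B D 16, D E 20, E F 5, F G 13, G H 8, E H 12, C H 15] → take E F (5); add E.
Step 4: frontier [B D 16, C E 4, F G 13, G H 8, C H 15] → take C E (4); add C.
Step 5: frontier [C G 4, B C 16, B D 16, F G 13, G H 8] → take C G (4); add G.
Step 6: frontier [B C 16, B D 16, B G 1] → take B G (1); add B.
MST edges: D F, F H, E F, C E, C G, B G; total weight 14+4+5+4+4+1 = 32.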